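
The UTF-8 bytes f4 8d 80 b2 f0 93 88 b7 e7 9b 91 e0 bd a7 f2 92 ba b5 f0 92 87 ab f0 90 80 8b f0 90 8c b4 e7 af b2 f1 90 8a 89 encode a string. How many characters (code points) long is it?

10

Byte at offset 0: 0xF4 = 11110100 → 4-byte char (#1). Advance 4.
Byte at offset 4: 0xF0 = 11110000 → 4-byte char (#2). Advance 4.
Byte at offset 8: 0xE7 = 11100111 → 3-byte char (#3). Advance 3.
Byte at offset 11: 0xE0 = 11100000 → 3-byte char (#4). Advance 3.
Byte at offset 14: 0xF2 = 11110010 → 4-byte char (#5). Advance 4.
Byte at offset 18: 0xF0 = 11110000 → 4-byte char (#6). Advance 4.
Byte at offset 22: 0xF0 = 11110000 → 4-byte char (#7). Advance 4.
Byte at offset 26: 0xF0 = 11110000 → 4-byte char (#8). Advance 4.
Byte at offset 30: 0xE7 = 11100111 → 3-byte char (#9). Advance 3.
Byte at offset 33: 0xF1 = 11110001 → 4-byte char (#10). Advance 4.
Reached end at offset 37 after 10 code points.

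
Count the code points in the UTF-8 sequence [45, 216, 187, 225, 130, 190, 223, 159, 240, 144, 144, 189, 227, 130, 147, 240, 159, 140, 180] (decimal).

7

Byte at offset 0: 0x2D = 00101101 → 1-byte char (#1). Advance 1.
Byte at offset 1: 0xD8 = 11011000 → 2-byte char (#2). Advance 2.
Byte at offset 3: 0xE1 = 11100001 → 3-byte char (#3). Advance 3.
Byte at offset 6: 0xDF = 11011111 → 2-byte char (#4). Advance 2.
Byte at offset 8: 0xF0 = 11110000 → 4-byte char (#5). Advance 4.
Byte at offset 12: 0xE3 = 11100011 → 3-byte char (#6). Advance 3.
Byte at offset 15: 0xF0 = 11110000 → 4-byte char (#7). Advance 4.
Reached end at offset 19 after 7 code points.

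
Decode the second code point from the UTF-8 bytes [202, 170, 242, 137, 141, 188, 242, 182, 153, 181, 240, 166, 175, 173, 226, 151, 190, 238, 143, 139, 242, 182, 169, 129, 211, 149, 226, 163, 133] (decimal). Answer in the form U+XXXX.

U+8937C

Offset 0: leading byte 0xCA = 11001010 → 2-byte char #1 = CA AA.
Offset 2: leading byte 0xF2 = 11110010 → 4-byte char #2 = F2 89 8D BC.
Leading byte 0xF2 = 11110010 matches 11110xxx → 4-byte sequence.
Byte 1: 0xF2 = 11110010, payload 010 (3 bits).
Byte 2: 0x89 = 10001001 (10xxxxxx ✓), payload 001001.
Byte 3: 0x8D = 10001101 (10xxxxxx ✓), payload 001101.
Byte 4: 0xBC = 10111100 (10xxxxxx ✓), payload 111100.
Concatenate: 010001001001101111100 = 0x8937C (21 bits → U+8937C).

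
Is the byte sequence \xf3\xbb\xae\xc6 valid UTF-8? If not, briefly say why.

Leading byte 0xF3 = 11110011 → 4-byte form.
Byte 4 is 0xC6 = 11000110, which is not 10xxxxxx — expected a continuation byte.

invalid (non-continuation byte where continuation expected)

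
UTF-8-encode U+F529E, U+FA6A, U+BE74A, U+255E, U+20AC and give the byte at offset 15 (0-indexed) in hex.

U+F529E → 4-byte form F3 B5 8A 9E at offsets 0–3.
U+FA6A → 3-byte form EF A9 AA at offsets 4–6.
U+BE74A → 4-byte form F2 BE 9D 8A at offsets 7–10.
U+255E → 3-byte form E2 95 9E at offsets 11–13.
U+20AC → 3-byte form E2 82 AC at offsets 14–16.
Offset 15 falls in char 5's range; it's byte 2 of E2 82 AC = 0x82.

0x82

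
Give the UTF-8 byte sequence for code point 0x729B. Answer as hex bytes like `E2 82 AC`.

E7 8A 9B

U+729B = 0x729B = 29339 decimal. In range U+0800–U+FFFF → 3-byte form: 1110xxxx 10xxxxxx 10xxxxxx.
Binary (16 bits): 0111001010011011.
Split 4+6+6: 0111 | 001010 | 011011.
Byte 1: 11100111 = 0xE7.
Byte 2: 10001010 = 0x8A.
Byte 3: 10011011 = 0x9B.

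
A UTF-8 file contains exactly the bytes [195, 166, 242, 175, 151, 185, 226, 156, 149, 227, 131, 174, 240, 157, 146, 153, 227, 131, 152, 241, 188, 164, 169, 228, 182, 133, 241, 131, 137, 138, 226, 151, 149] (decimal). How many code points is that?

10

Byte at offset 0: 0xC3 = 11000011 → 2-byte char (#1). Advance 2.
Byte at offset 2: 0xF2 = 11110010 → 4-byte char (#2). Advance 4.
Byte at offset 6: 0xE2 = 11100010 → 3-byte char (#3). Advance 3.
Byte at offset 9: 0xE3 = 11100011 → 3-byte char (#4). Advance 3.
Byte at offset 12: 0xF0 = 11110000 → 4-byte char (#5). Advance 4.
Byte at offset 16: 0xE3 = 11100011 → 3-byte char (#6). Advance 3.
Byte at offset 19: 0xF1 = 11110001 → 4-byte char (#7). Advance 4.
Byte at offset 23: 0xE4 = 11100100 → 3-byte char (#8). Advance 3.
Byte at offset 26: 0xF1 = 11110001 → 4-byte char (#9). Advance 4.
Byte at offset 30: 0xE2 = 11100010 → 3-byte char (#10). Advance 3.
Reached end at offset 33 after 10 code points.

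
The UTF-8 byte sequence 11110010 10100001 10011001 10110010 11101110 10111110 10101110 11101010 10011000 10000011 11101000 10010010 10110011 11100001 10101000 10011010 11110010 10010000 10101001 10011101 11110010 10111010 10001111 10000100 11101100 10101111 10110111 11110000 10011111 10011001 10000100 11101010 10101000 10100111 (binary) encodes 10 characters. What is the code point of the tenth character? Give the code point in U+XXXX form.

Offset 0: leading byte 0xF2 = 11110010 → 4-byte char #1 = F2 A1 99 B2.
Offset 4: leading byte 0xEE = 11101110 → 3-byte char #2 = EE BE AE.
Offset 7: leading byte 0xEA = 11101010 → 3-byte char #3 = EA 98 83.
Offset 10: leading byte 0xE8 = 11101000 → 3-byte char #4 = E8 92 B3.
Offset 13: leading byte 0xE1 = 11100001 → 3-byte char #5 = E1 A8 9A.
Offset 16: leading byte 0xF2 = 11110010 → 4-byte char #6 = F2 90 A9 9D.
Offset 20: leading byte 0xF2 = 11110010 → 4-byte char #7 = F2 BA 8F 84.
Offset 24: leading byte 0xEC = 11101100 → 3-byte char #8 = EC AF B7.
Offset 27: leading byte 0xF0 = 11110000 → 4-byte char #9 = F0 9F 99 84.
Offset 31: leading byte 0xEA = 11101010 → 3-byte char #10 = EA A8 A7.
Leading byte 0xEA = 11101010 matches 1110xxxx → 3-byte sequence.
Byte 1: 0xEA = 11101010, payload 1010 (4 bits).
Byte 2: 0xA8 = 10101000 (10xxxxxx ✓), payload 101000.
Byte 3: 0xA7 = 10100111 (10xxxxxx ✓), payload 100111.
Concatenate: 1010101000100111 = 0xAA27 (16 bits → U+AA27).

U+AA27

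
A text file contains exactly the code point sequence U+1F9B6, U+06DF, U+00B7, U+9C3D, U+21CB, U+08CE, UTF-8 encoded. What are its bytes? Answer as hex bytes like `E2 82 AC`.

U+1F9B6: 4-byte form → F0 9F A6 B6.
U+06DF: 2-byte form → DB 9F.
U+00B7: 2-byte form → C2 B7.
U+9C3D: 3-byte form → E9 B0 BD.
U+21CB: 3-byte form → E2 87 8B.
U+08CE: 3-byte form → E0 A3 8E.
Concatenated (17 bytes): F0 9F A6 B6 DB 9F C2 B7 E9 B0 BD E2 87 8B E0 A3 8E.

F0 9F A6 B6 DB 9F C2 B7 E9 B0 BD E2 87 8B E0 A3 8E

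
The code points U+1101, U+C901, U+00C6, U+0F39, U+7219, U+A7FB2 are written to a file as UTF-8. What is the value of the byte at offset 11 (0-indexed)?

U+1101 → 3-byte form E1 84 81 at offsets 0–2.
U+C901 → 3-byte form EC A4 81 at offsets 3–5.
U+00C6 → 2-byte form C3 86 at offsets 6–7.
U+0F39 → 3-byte form E0 BC B9 at offsets 8–10.
U+7219 → 3-byte form E7 88 99 at offsets 11–13.
Offset 11 falls in char 5's range; it's byte 1 of E7 88 99 = 0xE7.

0xE7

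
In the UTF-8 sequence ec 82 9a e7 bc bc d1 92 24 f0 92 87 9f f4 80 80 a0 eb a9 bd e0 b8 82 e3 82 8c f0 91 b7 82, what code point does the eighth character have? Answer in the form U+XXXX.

U+0E02

Offset 0: leading byte 0xEC = 11101100 → 3-byte char #1 = EC 82 9A.
Offset 3: leading byte 0xE7 = 11100111 → 3-byte char #2 = E7 BC BC.
Offset 6: leading byte 0xD1 = 11010001 → 2-byte char #3 = D1 92.
Offset 8: leading byte 0x24 = 00100100 → 1-byte char #4 = 24.
Offset 9: leading byte 0xF0 = 11110000 → 4-byte char #5 = F0 92 87 9F.
Offset 13: leading byte 0xF4 = 11110100 → 4-byte char #6 = F4 80 80 A0.
Offset 17: leading byte 0xEB = 11101011 → 3-byte char #7 = EB A9 BD.
Offset 20: leading byte 0xE0 = 11100000 → 3-byte char #8 = E0 B8 82.
Leading byte 0xE0 = 11100000 matches 1110xxxx → 3-byte sequence.
Byte 1: 0xE0 = 11100000, payload 0000 (4 bits).
Byte 2: 0xB8 = 10111000 (10xxxxxx ✓), payload 111000.
Byte 3: 0x82 = 10000010 (10xxxxxx ✓), payload 000010.
Concatenate: 0000111000000010 = 0xE02 (16 bits → U+0E02).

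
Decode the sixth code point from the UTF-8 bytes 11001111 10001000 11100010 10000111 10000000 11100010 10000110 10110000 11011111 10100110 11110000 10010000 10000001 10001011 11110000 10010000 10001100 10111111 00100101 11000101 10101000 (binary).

U+1033F

Offset 0: leading byte 0xCF = 11001111 → 2-byte char #1 = CF 88.
Offset 2: leading byte 0xE2 = 11100010 → 3-byte char #2 = E2 87 80.
Offset 5: leading byte 0xE2 = 11100010 → 3-byte char #3 = E2 86 B0.
Offset 8: leading byte 0xDF = 11011111 → 2-byte char #4 = DF A6.
Offset 10: leading byte 0xF0 = 11110000 → 4-byte char #5 = F0 90 81 8B.
Offset 14: leading byte 0xF0 = 11110000 → 4-byte char #6 = F0 90 8C BF.
Leading byte 0xF0 = 11110000 matches 11110xxx → 4-byte sequence.
Byte 1: 0xF0 = 11110000, payload 000 (3 bits).
Byte 2: 0x90 = 10010000 (10xxxxxx ✓), payload 010000.
Byte 3: 0x8C = 10001100 (10xxxxxx ✓), payload 001100.
Byte 4: 0xBF = 10111111 (10xxxxxx ✓), payload 111111.
Concatenate: 000010000001100111111 = 0x1033F (21 bits → U+1033F).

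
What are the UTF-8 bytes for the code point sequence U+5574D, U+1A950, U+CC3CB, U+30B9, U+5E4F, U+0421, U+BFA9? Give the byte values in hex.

U+5574D: 4-byte form → F1 95 9D 8D.
U+1A950: 4-byte form → F0 9A A5 90.
U+CC3CB: 4-byte form → F3 8C 8F 8B.
U+30B9: 3-byte form → E3 82 B9.
U+5E4F: 3-byte form → E5 B9 8F.
U+0421: 2-byte form → D0 A1.
U+BFA9: 3-byte form → EB BE A9.
Concatenated (23 bytes): F1 95 9D 8D F0 9A A5 90 F3 8C 8F 8B E3 82 B9 E5 B9 8F D0 A1 EB BE A9.

F1 95 9D 8D F0 9A A5 90 F3 8C 8F 8B E3 82 B9 E5 B9 8F D0 A1 EB BE A9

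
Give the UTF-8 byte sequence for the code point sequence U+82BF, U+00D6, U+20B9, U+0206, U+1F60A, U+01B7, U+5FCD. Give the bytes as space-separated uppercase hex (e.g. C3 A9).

U+82BF: 3-byte form → E8 8A BF.
U+00D6: 2-byte form → C3 96.
U+20B9: 3-byte form → E2 82 B9.
U+0206: 2-byte form → C8 86.
U+1F60A: 4-byte form → F0 9F 98 8A.
U+01B7: 2-byte form → C6 B7.
U+5FCD: 3-byte form → E5 BF 8D.
Concatenated (19 bytes): E8 8A BF C3 96 E2 82 B9 C8 86 F0 9F 98 8A C6 B7 E5 BF 8D.

E8 8A BF C3 96 E2 82 B9 C8 86 F0 9F 98 8A C6 B7 E5 BF 8D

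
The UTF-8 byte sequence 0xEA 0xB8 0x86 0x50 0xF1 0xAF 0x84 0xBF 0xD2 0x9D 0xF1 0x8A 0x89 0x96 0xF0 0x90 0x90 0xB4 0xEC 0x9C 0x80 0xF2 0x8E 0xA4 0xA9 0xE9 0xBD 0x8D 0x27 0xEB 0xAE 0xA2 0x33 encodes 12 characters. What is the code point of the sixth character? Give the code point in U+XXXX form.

U+10434

Offset 0: leading byte 0xEA = 11101010 → 3-byte char #1 = EA B8 86.
Offset 3: leading byte 0x50 = 01010000 → 1-byte char #2 = 50.
Offset 4: leading byte 0xF1 = 11110001 → 4-byte char #3 = F1 AF 84 BF.
Offset 8: leading byte 0xD2 = 11010010 → 2-byte char #4 = D2 9D.
Offset 10: leading byte 0xF1 = 11110001 → 4-byte char #5 = F1 8A 89 96.
Offset 14: leading byte 0xF0 = 11110000 → 4-byte char #6 = F0 90 90 B4.
Leading byte 0xF0 = 11110000 matches 11110xxx → 4-byte sequence.
Byte 1: 0xF0 = 11110000, payload 000 (3 bits).
Byte 2: 0x90 = 10010000 (10xxxxxx ✓), payload 010000.
Byte 3: 0x90 = 10010000 (10xxxxxx ✓), payload 010000.
Byte 4: 0xB4 = 10110100 (10xxxxxx ✓), payload 110100.
Concatenate: 000010000010000110100 = 0x10434 (21 bits → U+10434).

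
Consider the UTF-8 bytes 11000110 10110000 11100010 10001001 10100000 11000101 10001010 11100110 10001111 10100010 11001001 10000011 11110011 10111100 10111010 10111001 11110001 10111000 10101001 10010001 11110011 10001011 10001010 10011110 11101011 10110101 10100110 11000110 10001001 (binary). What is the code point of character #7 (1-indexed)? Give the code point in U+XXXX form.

Offset 0: leading byte 0xC6 = 11000110 → 2-byte char #1 = C6 B0.
Offset 2: leading byte 0xE2 = 11100010 → 3-byte char #2 = E2 89 A0.
Offset 5: leading byte 0xC5 = 11000101 → 2-byte char #3 = C5 8A.
Offset 7: leading byte 0xE6 = 11100110 → 3-byte char #4 = E6 8F A2.
Offset 10: leading byte 0xC9 = 11001001 → 2-byte char #5 = C9 83.
Offset 12: leading byte 0xF3 = 11110011 → 4-byte char #6 = F3 BC BA B9.
Offset 16: leading byte 0xF1 = 11110001 → 4-byte char #7 = F1 B8 A9 91.
Leading byte 0xF1 = 11110001 matches 11110xxx → 4-byte sequence.
Byte 1: 0xF1 = 11110001, payload 001 (3 bits).
Byte 2: 0xB8 = 10111000 (10xxxxxx ✓), payload 111000.
Byte 3: 0xA9 = 10101001 (10xxxxxx ✓), payload 101001.
Byte 4: 0x91 = 10010001 (10xxxxxx ✓), payload 010001.
Concatenate: 001111000101001010001 = 0x78A51 (21 bits → U+78A51).

U+78A51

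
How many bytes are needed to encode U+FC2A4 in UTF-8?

U+FC2A4 = 0xFC2A4. UTF-8 uses 1 byte below 0x80, 2 below 0x800, 3 below 0x10000, 4 up to 0x10FFFF. 0xFC2A4 is in U+10000–U+10FFFF → 4 bytes.

4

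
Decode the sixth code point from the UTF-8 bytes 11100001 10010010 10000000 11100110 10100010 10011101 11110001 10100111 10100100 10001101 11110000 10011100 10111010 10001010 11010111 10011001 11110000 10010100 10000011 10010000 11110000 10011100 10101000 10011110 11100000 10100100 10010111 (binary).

Offset 0: leading byte 0xE1 = 11100001 → 3-byte char #1 = E1 92 80.
Offset 3: leading byte 0xE6 = 11100110 → 3-byte char #2 = E6 A2 9D.
Offset 6: leading byte 0xF1 = 11110001 → 4-byte char #3 = F1 A7 A4 8D.
Offset 10: leading byte 0xF0 = 11110000 → 4-byte char #4 = F0 9C BA 8A.
Offset 14: leading byte 0xD7 = 11010111 → 2-byte char #5 = D7 99.
Offset 16: leading byte 0xF0 = 11110000 → 4-byte char #6 = F0 94 83 90.
Leading byte 0xF0 = 11110000 matches 11110xxx → 4-byte sequence.
Byte 1: 0xF0 = 11110000, payload 000 (3 bits).
Byte 2: 0x94 = 10010100 (10xxxxxx ✓), payload 010100.
Byte 3: 0x83 = 10000011 (10xxxxxx ✓), payload 000011.
Byte 4: 0x90 = 10010000 (10xxxxxx ✓), payload 010000.
Concatenate: 000010100000011010000 = 0x140D0 (21 bits → U+140D0).

U+140D0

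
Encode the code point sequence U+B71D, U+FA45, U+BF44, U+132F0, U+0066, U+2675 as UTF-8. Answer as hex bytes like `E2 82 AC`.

EB 9C 9D EF A9 85 EB BD 84 F0 93 8B B0 66 E2 99 B5

U+B71D: 3-byte form → EB 9C 9D.
U+FA45: 3-byte form → EF A9 85.
U+BF44: 3-byte form → EB BD 84.
U+132F0: 4-byte form → F0 93 8B B0.
U+0066: 1-byte form → 66.
U+2675: 3-byte form → E2 99 B5.
Concatenated (17 bytes): EB 9C 9D EF A9 85 EB BD 84 F0 93 8B B0 66 E2 99 B5.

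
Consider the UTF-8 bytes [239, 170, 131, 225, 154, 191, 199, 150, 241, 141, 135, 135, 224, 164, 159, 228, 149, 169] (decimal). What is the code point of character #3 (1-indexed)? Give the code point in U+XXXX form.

Offset 0: leading byte 0xEF = 11101111 → 3-byte char #1 = EF AA 83.
Offset 3: leading byte 0xE1 = 11100001 → 3-byte char #2 = E1 9A BF.
Offset 6: leading byte 0xC7 = 11000111 → 2-byte char #3 = C7 96.
Leading byte 0xC7 = 11000111 matches 110xxxxx → 2-byte sequence.
Byte 1: 0xC7 = 11000111, payload 00111 (5 bits).
Byte 2: 0x96 = 10010110 (10xxxxxx ✓), payload 010110.
Concatenate: 00111010110 = 0x1D6 (11 bits → U+01D6).

U+01D6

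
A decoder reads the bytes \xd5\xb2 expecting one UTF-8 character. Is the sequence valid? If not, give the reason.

valid

Leading byte 0xD5 = 11010101 → 2-byte form.
Continuation bytes 0xB2=10110010 all match 10xxxxxx.
Decoded value 0x572 is ≥ 0x80 (shortest form) and not a surrogate.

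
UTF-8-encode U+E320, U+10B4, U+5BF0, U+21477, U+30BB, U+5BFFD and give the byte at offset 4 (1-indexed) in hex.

1-indexed offset 4 is 0-indexed offset 3.
U+E320 → 3-byte form EE 8C A0 at offsets 0–2.
U+10B4 → 3-byte form E1 82 B4 at offsets 3–5.
Offset 3 falls in char 2's range; it's byte 1 of E1 82 B4 = 0xE1.

0xE1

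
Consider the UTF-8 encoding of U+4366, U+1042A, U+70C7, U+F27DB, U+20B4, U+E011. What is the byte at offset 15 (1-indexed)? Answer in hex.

0xE2

1-indexed offset 15 is 0-indexed offset 14.
U+4366 → 3-byte form E4 8D A6 at offsets 0–2.
U+1042A → 4-byte form F0 90 90 AA at offsets 3–6.
U+70C7 → 3-byte form E7 83 87 at offsets 7–9.
U+F27DB → 4-byte form F3 B2 9F 9B at offsets 10–13.
U+20B4 → 3-byte form E2 82 B4 at offsets 14–16.
Offset 14 falls in char 5's range; it's byte 1 of E2 82 B4 = 0xE2.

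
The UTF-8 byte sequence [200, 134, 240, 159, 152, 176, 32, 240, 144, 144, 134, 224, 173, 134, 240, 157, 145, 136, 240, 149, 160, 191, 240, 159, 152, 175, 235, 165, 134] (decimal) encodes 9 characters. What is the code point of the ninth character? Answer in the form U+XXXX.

U+B946

Offset 0: leading byte 0xC8 = 11001000 → 2-byte char #1 = C8 86.
Offset 2: leading byte 0xF0 = 11110000 → 4-byte char #2 = F0 9F 98 B0.
Offset 6: leading byte 0x20 = 00100000 → 1-byte char #3 = 20.
Offset 7: leading byte 0xF0 = 11110000 → 4-byte char #4 = F0 90 90 86.
Offset 11: leading byte 0xE0 = 11100000 → 3-byte char #5 = E0 AD 86.
Offset 14: leading byte 0xF0 = 11110000 → 4-byte char #6 = F0 9D 91 88.
Offset 18: leading byte 0xF0 = 11110000 → 4-byte char #7 = F0 95 A0 BF.
Offset 22: leading byte 0xF0 = 11110000 → 4-byte char #8 = F0 9F 98 AF.
Offset 26: leading byte 0xEB = 11101011 → 3-byte char #9 = EB A5 86.
Leading byte 0xEB = 11101011 matches 1110xxxx → 3-byte sequence.
Byte 1: 0xEB = 11101011, payload 1011 (4 bits).
Byte 2: 0xA5 = 10100101 (10xxxxxx ✓), payload 100101.
Byte 3: 0x86 = 10000110 (10xxxxxx ✓), payload 000110.
Concatenate: 1011100101000110 = 0xB946 (16 bits → U+B946).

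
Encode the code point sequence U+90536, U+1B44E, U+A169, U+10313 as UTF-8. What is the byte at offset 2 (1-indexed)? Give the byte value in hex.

1-indexed offset 2 is 0-indexed offset 1.
U+90536 → 4-byte form F2 90 94 B6 at offsets 0–3.
Offset 1 falls in char 1's range; it's byte 2 of F2 90 94 B6 = 0x90.

0x90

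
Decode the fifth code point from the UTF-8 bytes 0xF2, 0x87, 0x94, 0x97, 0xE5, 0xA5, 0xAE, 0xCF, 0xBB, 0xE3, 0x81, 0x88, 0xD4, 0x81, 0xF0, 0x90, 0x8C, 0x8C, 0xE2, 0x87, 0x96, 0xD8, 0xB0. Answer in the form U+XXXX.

Offset 0: leading byte 0xF2 = 11110010 → 4-byte char #1 = F2 87 94 97.
Offset 4: leading byte 0xE5 = 11100101 → 3-byte char #2 = E5 A5 AE.
Offset 7: leading byte 0xCF = 11001111 → 2-byte char #3 = CF BB.
Offset 9: leading byte 0xE3 = 11100011 → 3-byte char #4 = E3 81 88.
Offset 12: leading byte 0xD4 = 11010100 → 2-byte char #5 = D4 81.
Leading byte 0xD4 = 11010100 matches 110xxxxx → 2-byte sequence.
Byte 1: 0xD4 = 11010100, payload 10100 (5 bits).
Byte 2: 0x81 = 10000001 (10xxxxxx ✓), payload 000001.
Concatenate: 10100000001 = 0x501 (11 bits → U+0501).

U+0501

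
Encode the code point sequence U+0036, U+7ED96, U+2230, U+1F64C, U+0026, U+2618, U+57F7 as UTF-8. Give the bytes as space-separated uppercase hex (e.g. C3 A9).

36 F1 BE B6 96 E2 88 B0 F0 9F 99 8C 26 E2 98 98 E5 9F B7

U+0036: 1-byte form → 36.
U+7ED96: 4-byte form → F1 BE B6 96.
U+2230: 3-byte form → E2 88 B0.
U+1F64C: 4-byte form → F0 9F 99 8C.
U+0026: 1-byte form → 26.
U+2618: 3-byte form → E2 98 98.
U+57F7: 3-byte form → E5 9F B7.
Concatenated (19 bytes): 36 F1 BE B6 96 E2 88 B0 F0 9F 99 8C 26 E2 98 98 E5 9F B7.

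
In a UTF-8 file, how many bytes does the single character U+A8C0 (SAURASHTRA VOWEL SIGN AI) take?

3

U+A8C0 = 0xA8C0. UTF-8 uses 1 byte below 0x80, 2 below 0x800, 3 below 0x10000, 4 up to 0x10FFFF. 0xA8C0 is in U+0800–U+FFFF → 3 bytes.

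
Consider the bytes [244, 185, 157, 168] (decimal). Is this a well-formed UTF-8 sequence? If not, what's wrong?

Leading byte 0xF4 = 11110100 → 4-byte form.
Payload = 0x139768, which exceeds U+10FFFF, the maximum Unicode code point. (Leading bytes F5–FF, or F4 followed by ≥ 0x90, are invalid.)

invalid (encodes a value above U+10FFFF)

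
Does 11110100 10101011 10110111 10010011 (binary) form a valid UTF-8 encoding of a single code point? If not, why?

Leading byte 0xF4 = 11110100 → 4-byte form.
Payload = 0x12BDD3, which exceeds U+10FFFF, the maximum Unicode code point. (Leading bytes F5–FF, or F4 followed by ≥ 0x90, are invalid.)

invalid (encodes a value above U+10FFFF)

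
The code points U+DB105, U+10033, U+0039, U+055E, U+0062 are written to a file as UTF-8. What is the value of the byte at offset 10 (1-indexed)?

0xD5

1-indexed offset 10 is 0-indexed offset 9.
U+DB105 → 4-byte form F3 9B 84 85 at offsets 0–3.
U+10033 → 4-byte form F0 90 80 B3 at offsets 4–7.
U+0039 → 1-byte form 39 at offsets 8–8.
U+055E → 2-byte form D5 9E at offsets 9–10.
Offset 9 falls in char 4's range; it's byte 1 of D5 9E = 0xD5.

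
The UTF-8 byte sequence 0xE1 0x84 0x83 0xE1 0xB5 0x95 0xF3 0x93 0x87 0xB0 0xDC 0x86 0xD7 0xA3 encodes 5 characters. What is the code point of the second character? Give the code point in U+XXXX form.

U+1D55

Offset 0: leading byte 0xE1 = 11100001 → 3-byte char #1 = E1 84 83.
Offset 3: leading byte 0xE1 = 11100001 → 3-byte char #2 = E1 B5 95.
Leading byte 0xE1 = 11100001 matches 1110xxxx → 3-byte sequence.
Byte 1: 0xE1 = 11100001, payload 0001 (4 bits).
Byte 2: 0xB5 = 10110101 (10xxxxxx ✓), payload 110101.
Byte 3: 0x95 = 10010101 (10xxxxxx ✓), payload 010101.
Concatenate: 0001110101010101 = 0x1D55 (16 bits → U+1D55).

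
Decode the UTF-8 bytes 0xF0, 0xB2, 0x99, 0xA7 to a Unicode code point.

Leading byte 0xF0 = 11110000 matches 11110xxx → 4-byte sequence.
Byte 1: 0xF0 = 11110000, payload 000 (3 bits).
Byte 2: 0xB2 = 10110010 (10xxxxxx ✓), payload 110010.
Byte 3: 0x99 = 10011001 (10xxxxxx ✓), payload 011001.
Byte 4: 0xA7 = 10100111 (10xxxxxx ✓), payload 100111.
Concatenate: 000110010011001100111 = 0x32667 (21 bits → U+32667).

U+32667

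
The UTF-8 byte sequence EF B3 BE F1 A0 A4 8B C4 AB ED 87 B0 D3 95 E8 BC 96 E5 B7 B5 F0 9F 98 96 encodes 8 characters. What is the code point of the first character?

Offset 0: leading byte 0xEF = 11101111 → 3-byte char #1 = EF B3 BE.
Leading byte 0xEF = 11101111 matches 1110xxxx → 3-byte sequence.
Byte 1: 0xEF = 11101111, payload 1111 (4 bits).
Byte 2: 0xB3 = 10110011 (10xxxxxx ✓), payload 110011.
Byte 3: 0xBE = 10111110 (10xxxxxx ✓), payload 111110.
Concatenate: 1111110011111110 = 0xFCFE (16 bits → U+FCFE).

U+FCFE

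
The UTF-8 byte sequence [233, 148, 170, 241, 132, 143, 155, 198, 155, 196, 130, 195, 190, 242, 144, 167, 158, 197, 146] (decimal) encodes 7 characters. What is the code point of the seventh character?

U+0152

Offset 0: leading byte 0xE9 = 11101001 → 3-byte char #1 = E9 94 AA.
Offset 3: leading byte 0xF1 = 11110001 → 4-byte char #2 = F1 84 8F 9B.
Offset 7: leading byte 0xC6 = 11000110 → 2-byte char #3 = C6 9B.
Offset 9: leading byte 0xC4 = 11000100 → 2-byte char #4 = C4 82.
Offset 11: leading byte 0xC3 = 11000011 → 2-byte char #5 = C3 BE.
Offset 13: leading byte 0xF2 = 11110010 → 4-byte char #6 = F2 90 A7 9E.
Offset 17: leading byte 0xC5 = 11000101 → 2-byte char #7 = C5 92.
Leading byte 0xC5 = 11000101 matches 110xxxxx → 2-byte sequence.
Byte 1: 0xC5 = 11000101, payload 00101 (5 bits).
Byte 2: 0x92 = 10010010 (10xxxxxx ✓), payload 010010.
Concatenate: 00101010010 = 0x152 (11 bits → U+0152).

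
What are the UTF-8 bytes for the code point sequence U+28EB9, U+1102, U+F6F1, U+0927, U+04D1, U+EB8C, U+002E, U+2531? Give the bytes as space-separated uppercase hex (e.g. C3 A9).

U+28EB9: 4-byte form → F0 A8 BA B9.
U+1102: 3-byte form → E1 84 82.
U+F6F1: 3-byte form → EF 9B B1.
U+0927: 3-byte form → E0 A4 A7.
U+04D1: 2-byte form → D3 91.
U+EB8C: 3-byte form → EE AE 8C.
U+002E: 1-byte form → 2E.
U+2531: 3-byte form → E2 94 B1.
Concatenated (22 bytes): F0 A8 BA B9 E1 84 82 EF 9B B1 E0 A4 A7 D3 91 EE AE 8C 2E E2 94 B1.

F0 A8 BA B9 E1 84 82 EF 9B B1 E0 A4 A7 D3 91 EE AE 8C 2E E2 94 B1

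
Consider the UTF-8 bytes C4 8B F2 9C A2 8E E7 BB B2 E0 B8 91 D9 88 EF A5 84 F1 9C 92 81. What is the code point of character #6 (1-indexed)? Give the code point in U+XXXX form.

U+F944

Offset 0: leading byte 0xC4 = 11000100 → 2-byte char #1 = C4 8B.
Offset 2: leading byte 0xF2 = 11110010 → 4-byte char #2 = F2 9C A2 8E.
Offset 6: leading byte 0xE7 = 11100111 → 3-byte char #3 = E7 BB B2.
Offset 9: leading byte 0xE0 = 11100000 → 3-byte char #4 = E0 B8 91.
Offset 12: leading byte 0xD9 = 11011001 → 2-byte char #5 = D9 88.
Offset 14: leading byte 0xEF = 11101111 → 3-byte char #6 = EF A5 84.
Leading byte 0xEF = 11101111 matches 1110xxxx → 3-byte sequence.
Byte 1: 0xEF = 11101111, payload 1111 (4 bits).
Byte 2: 0xA5 = 10100101 (10xxxxxx ✓), payload 100101.
Byte 3: 0x84 = 10000100 (10xxxxxx ✓), payload 000100.
Concatenate: 1111100101000100 = 0xF944 (16 bits → U+F944).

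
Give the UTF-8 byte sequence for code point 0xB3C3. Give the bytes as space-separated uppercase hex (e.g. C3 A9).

U+B3C3 = 0xB3C3 = 46019 decimal. In range U+0800–U+FFFF → 3-byte form: 1110xxxx 10xxxxxx 10xxxxxx.
Binary (16 bits): 1011001111000011.
Split 4+6+6: 1011 | 001111 | 000011.
Byte 1: 11101011 = 0xEB.
Byte 2: 10001111 = 0x8F.
Byte 3: 10000011 = 0x83.

EB 8F 83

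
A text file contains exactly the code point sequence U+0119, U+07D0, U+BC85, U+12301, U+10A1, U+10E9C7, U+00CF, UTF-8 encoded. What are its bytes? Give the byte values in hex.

U+0119: 2-byte form → C4 99.
U+07D0: 2-byte form → DF 90.
U+BC85: 3-byte form → EB B2 85.
U+12301: 4-byte form → F0 92 8C 81.
U+10A1: 3-byte form → E1 82 A1.
U+10E9C7: 4-byte form → F4 8E A7 87.
U+00CF: 2-byte form → C3 8F.
Concatenated (20 bytes): C4 99 DF 90 EB B2 85 F0 92 8C 81 E1 82 A1 F4 8E A7 87 C3 8F.

C4 99 DF 90 EB B2 85 F0 92 8C 81 E1 82 A1 F4 8E A7 87 C3 8F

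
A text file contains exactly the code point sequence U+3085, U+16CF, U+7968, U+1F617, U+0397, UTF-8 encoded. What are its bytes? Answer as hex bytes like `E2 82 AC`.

U+3085: 3-byte form → E3 82 85.
U+16CF: 3-byte form → E1 9B 8F.
U+7968: 3-byte form → E7 A5 A8.
U+1F617: 4-byte form → F0 9F 98 97.
U+0397: 2-byte form → CE 97.
Concatenated (15 bytes): E3 82 85 E1 9B 8F E7 A5 A8 F0 9F 98 97 CE 97.

E3 82 85 E1 9B 8F E7 A5 A8 F0 9F 98 97 CE 97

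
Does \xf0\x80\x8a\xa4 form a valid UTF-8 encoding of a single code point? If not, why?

Leading byte 0xF0 = 11110000 → 4-byte form.
Continuation bytes all match 10xxxxxx. Payload decodes to 0x2A4.
But 0x2A4 < 0x10000, the minimum for a 4-byte sequence — this is an overlong encoding.

invalid (overlong encoding)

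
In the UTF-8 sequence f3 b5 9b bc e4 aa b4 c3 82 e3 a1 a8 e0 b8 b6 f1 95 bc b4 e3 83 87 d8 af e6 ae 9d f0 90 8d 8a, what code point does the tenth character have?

Offset 0: leading byte 0xF3 = 11110011 → 4-byte char #1 = F3 B5 9B BC.
Offset 4: leading byte 0xE4 = 11100100 → 3-byte char #2 = E4 AA B4.
Offset 7: leading byte 0xC3 = 11000011 → 2-byte char #3 = C3 82.
Offset 9: leading byte 0xE3 = 11100011 → 3-byte char #4 = E3 A1 A8.
Offset 12: leading byte 0xE0 = 11100000 → 3-byte char #5 = E0 B8 B6.
Offset 15: leading byte 0xF1 = 11110001 → 4-byte char #6 = F1 95 BC B4.
Offset 19: leading byte 0xE3 = 11100011 → 3-byte char #7 = E3 83 87.
Offset 22: leading byte 0xD8 = 11011000 → 2-byte char #8 = D8 AF.
Offset 24: leading byte 0xE6 = 11100110 → 3-byte char #9 = E6 AE 9D.
Offset 27: leading byte 0xF0 = 11110000 → 4-byte char #10 = F0 90 8D 8A.
Leading byte 0xF0 = 11110000 matches 11110xxx → 4-byte sequence.
Byte 1: 0xF0 = 11110000, payload 000 (3 bits).
Byte 2: 0x90 = 10010000 (10xxxxxx ✓), payload 010000.
Byte 3: 0x8D = 10001101 (10xxxxxx ✓), payload 001101.
Byte 4: 0x8A = 10001010 (10xxxxxx ✓), payload 001010.
Concatenate: 000010000001101001010 = 0x1034A (21 bits → U+1034A).

U+1034A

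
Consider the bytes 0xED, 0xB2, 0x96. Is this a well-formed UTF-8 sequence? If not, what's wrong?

Structurally a 3-byte sequence; payload = 0xDC96.
But 0xDC96 is in U+D800–U+DFFF, the surrogate range. Surrogates are not Unicode scalar values and are forbidden in UTF-8.

invalid (encodes a surrogate (U+D800–U+DFFF))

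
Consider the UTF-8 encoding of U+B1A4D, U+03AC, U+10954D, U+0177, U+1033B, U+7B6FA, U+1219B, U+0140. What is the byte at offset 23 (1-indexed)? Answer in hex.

1-indexed offset 23 is 0-indexed offset 22.
U+B1A4D → 4-byte form F2 B1 A9 8D at offsets 0–3.
U+03AC → 2-byte form CE AC at offsets 4–5.
U+10954D → 4-byte form F4 89 95 8D at offsets 6–9.
U+0177 → 2-byte form C5 B7 at offsets 10–11.
U+1033B → 4-byte form F0 90 8C BB at offsets 12–15.
U+7B6FA → 4-byte form F1 BB 9B BA at offsets 16–19.
U+1219B → 4-byte form F0 92 86 9B at offsets 20–23.
Offset 22 falls in char 7's range; it's byte 3 of F0 92 86 9B = 0x86.

0x86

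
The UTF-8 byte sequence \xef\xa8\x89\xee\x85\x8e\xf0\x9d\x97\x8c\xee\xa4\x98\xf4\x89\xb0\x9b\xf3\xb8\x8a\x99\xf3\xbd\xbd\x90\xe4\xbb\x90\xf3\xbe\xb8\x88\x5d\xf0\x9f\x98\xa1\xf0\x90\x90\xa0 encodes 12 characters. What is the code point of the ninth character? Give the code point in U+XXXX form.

U+FEE08

Offset 0: leading byte 0xEF = 11101111 → 3-byte char #1 = EF A8 89.
Offset 3: leading byte 0xEE = 11101110 → 3-byte char #2 = EE 85 8E.
Offset 6: leading byte 0xF0 = 11110000 → 4-byte char #3 = F0 9D 97 8C.
Offset 10: leading byte 0xEE = 11101110 → 3-byte char #4 = EE A4 98.
Offset 13: leading byte 0xF4 = 11110100 → 4-byte char #5 = F4 89 B0 9B.
Offset 17: leading byte 0xF3 = 11110011 → 4-byte char #6 = F3 B8 8A 99.
Offset 21: leading byte 0xF3 = 11110011 → 4-byte char #7 = F3 BD BD 90.
Offset 25: leading byte 0xE4 = 11100100 → 3-byte char #8 = E4 BB 90.
Offset 28: leading byte 0xF3 = 11110011 → 4-byte char #9 = F3 BE B8 88.
Leading byte 0xF3 = 11110011 matches 11110xxx → 4-byte sequence.
Byte 1: 0xF3 = 11110011, payload 011 (3 bits).
Byte 2: 0xBE = 10111110 (10xxxxxx ✓), payload 111110.
Byte 3: 0xB8 = 10111000 (10xxxxxx ✓), payload 111000.
Byte 4: 0x88 = 10001000 (10xxxxxx ✓), payload 001000.
Concatenate: 011111110111000001000 = 0xFEE08 (21 bits → U+FEE08).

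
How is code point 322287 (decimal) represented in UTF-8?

F1 8E AB AF

U+4EAEF = 0x4EAEF = 322287 decimal. In range U+10000–U+10FFFF → 4-byte form: 11110xxx 10xxxxxx 10xxxxxx 10xxxxxx.
Binary (21 bits): 001001110101011101111.
Split 3+6+6+6: 001 | 001110 | 101011 | 101111.
Byte 1: 11110001 = 0xF1.
Byte 2: 10001110 = 0x8E.
Byte 3: 10101011 = 0xAB.
Byte 4: 10101111 = 0xAF.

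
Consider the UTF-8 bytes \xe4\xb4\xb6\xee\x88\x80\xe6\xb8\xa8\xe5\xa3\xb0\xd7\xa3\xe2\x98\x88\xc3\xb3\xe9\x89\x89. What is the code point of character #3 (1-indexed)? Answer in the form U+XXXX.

Offset 0: leading byte 0xE4 = 11100100 → 3-byte char #1 = E4 B4 B6.
Offset 3: leading byte 0xEE = 11101110 → 3-byte char #2 = EE 88 80.
Offset 6: leading byte 0xE6 = 11100110 → 3-byte char #3 = E6 B8 A8.
Leading byte 0xE6 = 11100110 matches 1110xxxx → 3-byte sequence.
Byte 1: 0xE6 = 11100110, payload 0110 (4 bits).
Byte 2: 0xB8 = 10111000 (10xxxxxx ✓), payload 111000.
Byte 3: 0xA8 = 10101000 (10xxxxxx ✓), payload 101000.
Concatenate: 0110111000101000 = 0x6E28 (16 bits → U+6E28).

U+6E28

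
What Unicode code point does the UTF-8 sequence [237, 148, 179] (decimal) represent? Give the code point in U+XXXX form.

Leading byte 0xED = 11101101 matches 1110xxxx → 3-byte sequence.
Byte 1: 0xED = 11101101, payload 1101 (4 bits).
Byte 2: 0x94 = 10010100 (10xxxxxx ✓), payload 010100.
Byte 3: 0xB3 = 10110011 (10xxxxxx ✓), payload 110011.
Concatenate: 1101010100110011 = 0xD533 (16 bits → U+D533).

U+D533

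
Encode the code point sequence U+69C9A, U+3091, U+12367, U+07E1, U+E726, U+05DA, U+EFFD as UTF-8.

U+69C9A: 4-byte form → F1 A9 B2 9A.
U+3091: 3-byte form → E3 82 91.
U+12367: 4-byte form → F0 92 8D A7.
U+07E1: 2-byte form → DF A1.
U+E726: 3-byte form → EE 9C A6.
U+05DA: 2-byte form → D7 9A.
U+EFFD: 3-byte form → EE BF BD.
Concatenated (21 bytes): F1 A9 B2 9A E3 82 91 F0 92 8D A7 DF A1 EE 9C A6 D7 9A EE BF BD.

F1 A9 B2 9A E3 82 91 F0 92 8D A7 DF A1 EE 9C A6 D7 9A EE BF BD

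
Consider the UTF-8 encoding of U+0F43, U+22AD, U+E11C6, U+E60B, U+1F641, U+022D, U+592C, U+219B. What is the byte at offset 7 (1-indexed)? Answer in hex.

0xF3

1-indexed offset 7 is 0-indexed offset 6.
U+0F43 → 3-byte form E0 BD 83 at offsets 0–2.
U+22AD → 3-byte form E2 8A AD at offsets 3–5.
U+E11C6 → 4-byte form F3 A1 87 86 at offsets 6–9.
Offset 6 falls in char 3's range; it's byte 1 of F3 A1 87 86 = 0xF3.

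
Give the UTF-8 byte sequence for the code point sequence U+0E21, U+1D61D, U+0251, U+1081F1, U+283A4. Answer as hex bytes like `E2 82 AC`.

U+0E21: 3-byte form → E0 B8 A1.
U+1D61D: 4-byte form → F0 9D 98 9D.
U+0251: 2-byte form → C9 91.
U+1081F1: 4-byte form → F4 88 87 B1.
U+283A4: 4-byte form → F0 A8 8E A4.
Concatenated (17 bytes): E0 B8 A1 F0 9D 98 9D C9 91 F4 88 87 B1 F0 A8 8E A4.

E0 B8 A1 F0 9D 98 9D C9 91 F4 88 87 B1 F0 A8 8E A4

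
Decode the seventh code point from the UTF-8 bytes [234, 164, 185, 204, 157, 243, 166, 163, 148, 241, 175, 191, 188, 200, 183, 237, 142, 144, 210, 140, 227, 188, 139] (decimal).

Offset 0: leading byte 0xEA = 11101010 → 3-byte char #1 = EA A4 B9.
Offset 3: leading byte 0xCC = 11001100 → 2-byte char #2 = CC 9D.
Offset 5: leading byte 0xF3 = 11110011 → 4-byte char #3 = F3 A6 A3 94.
Offset 9: leading byte 0xF1 = 11110001 → 4-byte char #4 = F1 AF BF BC.
Offset 13: leading byte 0xC8 = 11001000 → 2-byte char #5 = C8 B7.
Offset 15: leading byte 0xED = 11101101 → 3-byte char #6 = ED 8E 90.
Offset 18: leading byte 0xD2 = 11010010 → 2-byte char #7 = D2 8C.
Leading byte 0xD2 = 11010010 matches 110xxxxx → 2-byte sequence.
Byte 1: 0xD2 = 11010010, payload 10010 (5 bits).
Byte 2: 0x8C = 10001100 (10xxxxxx ✓), payload 001100.
Concatenate: 10010001100 = 0x48C (11 bits → U+048C).

U+048C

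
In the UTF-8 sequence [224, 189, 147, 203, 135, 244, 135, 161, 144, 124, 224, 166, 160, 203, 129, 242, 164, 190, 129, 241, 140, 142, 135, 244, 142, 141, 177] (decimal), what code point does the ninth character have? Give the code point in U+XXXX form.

U+10E371

Offset 0: leading byte 0xE0 = 11100000 → 3-byte char #1 = E0 BD 93.
Offset 3: leading byte 0xCB = 11001011 → 2-byte char #2 = CB 87.
Offset 5: leading byte 0xF4 = 11110100 → 4-byte char #3 = F4 87 A1 90.
Offset 9: leading byte 0x7C = 01111100 → 1-byte char #4 = 7C.
Offset 10: leading byte 0xE0 = 11100000 → 3-byte char #5 = E0 A6 A0.
Offset 13: leading byte 0xCB = 11001011 → 2-byte char #6 = CB 81.
Offset 15: leading byte 0xF2 = 11110010 → 4-byte char #7 = F2 A4 BE 81.
Offset 19: leading byte 0xF1 = 11110001 → 4-byte char #8 = F1 8C 8E 87.
Offset 23: leading byte 0xF4 = 11110100 → 4-byte char #9 = F4 8E 8D B1.
Leading byte 0xF4 = 11110100 matches 11110xxx → 4-byte sequence.
Byte 1: 0xF4 = 11110100, payload 100 (3 bits).
Byte 2: 0x8E = 10001110 (10xxxxxx ✓), payload 001110.
Byte 3: 0x8D = 10001101 (10xxxxxx ✓), payload 001101.
Byte 4: 0xB1 = 10110001 (10xxxxxx ✓), payload 110001.
Concatenate: 100001110001101110001 = 0x10E371 (21 bits → U+10E371).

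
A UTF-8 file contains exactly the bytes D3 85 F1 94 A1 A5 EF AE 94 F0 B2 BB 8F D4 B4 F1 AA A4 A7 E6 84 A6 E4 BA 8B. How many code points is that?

Byte at offset 0: 0xD3 = 11010011 → 2-byte char (#1). Advance 2.
Byte at offset 2: 0xF1 = 11110001 → 4-byte char (#2). Advance 4.
Byte at offset 6: 0xEF = 11101111 → 3-byte char (#3). Advance 3.
Byte at offset 9: 0xF0 = 11110000 → 4-byte char (#4). Advance 4.
Byte at offset 13: 0xD4 = 11010100 → 2-byte char (#5). Advance 2.
Byte at offset 15: 0xF1 = 11110001 → 4-byte char (#6). Advance 4.
Byte at offset 19: 0xE6 = 11100110 → 3-byte char (#7). Advance 3.
Byte at offset 22: 0xE4 = 11100100 → 3-byte char (#8). Advance 3.
Reached end at offset 25 after 8 code points.

8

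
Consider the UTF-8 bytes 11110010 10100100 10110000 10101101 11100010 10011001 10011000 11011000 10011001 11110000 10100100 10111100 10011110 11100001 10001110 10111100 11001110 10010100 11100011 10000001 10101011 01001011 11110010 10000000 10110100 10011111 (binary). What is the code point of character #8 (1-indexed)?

Offset 0: leading byte 0xF2 = 11110010 → 4-byte char #1 = F2 A4 B0 AD.
Offset 4: leading byte 0xE2 = 11100010 → 3-byte char #2 = E2 99 98.
Offset 7: leading byte 0xD8 = 11011000 → 2-byte char #3 = D8 99.
Offset 9: leading byte 0xF0 = 11110000 → 4-byte char #4 = F0 A4 BC 9E.
Offset 13: leading byte 0xE1 = 11100001 → 3-byte char #5 = E1 8E BC.
Offset 16: leading byte 0xCE = 11001110 → 2-byte char #6 = CE 94.
Offset 18: leading byte 0xE3 = 11100011 → 3-byte char #7 = E3 81 AB.
Offset 21: leading byte 0x4B = 01001011 → 1-byte char #8 = 4B.
Leading byte 0x4B = 01001011 matches 0xxxxxxx → 1-byte sequence.
Byte 1: 0x4B = 01001011, payload 1001011 (7 bits).
Concatenate: 1001011 = 0x4B (7 bits → U+004B).

U+004B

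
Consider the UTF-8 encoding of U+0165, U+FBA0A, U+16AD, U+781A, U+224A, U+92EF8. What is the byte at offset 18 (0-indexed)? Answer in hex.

U+0165 → 2-byte form C5 A5 at offsets 0–1.
U+FBA0A → 4-byte form F3 BB A8 8A at offsets 2–5.
U+16AD → 3-byte form E1 9A AD at offsets 6–8.
U+781A → 3-byte form E7 A0 9A at offsets 9–11.
U+224A → 3-byte form E2 89 8A at offsets 12–14.
U+92EF8 → 4-byte form F2 92 BB B8 at offsets 15–18.
Offset 18 falls in char 6's range; it's byte 4 of F2 92 BB B8 = 0xB8.

0xB8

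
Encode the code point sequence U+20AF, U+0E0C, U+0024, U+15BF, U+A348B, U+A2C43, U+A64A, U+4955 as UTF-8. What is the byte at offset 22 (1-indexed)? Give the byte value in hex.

0xE4

1-indexed offset 22 is 0-indexed offset 21.
U+20AF → 3-byte form E2 82 AF at offsets 0–2.
U+0E0C → 3-byte form E0 B8 8C at offsets 3–5.
U+0024 → 1-byte form 24 at offsets 6–6.
U+15BF → 3-byte form E1 96 BF at offsets 7–9.
U+A348B → 4-byte form F2 A3 92 8B at offsets 10–13.
U+A2C43 → 4-byte form F2 A2 B1 83 at offsets 14–17.
U+A64A → 3-byte form EA 99 8A at offsets 18–20.
U+4955 → 3-byte form E4 A5 95 at offsets 21–23.
Offset 21 falls in char 8's range; it's byte 1 of E4 A5 95 = 0xE4.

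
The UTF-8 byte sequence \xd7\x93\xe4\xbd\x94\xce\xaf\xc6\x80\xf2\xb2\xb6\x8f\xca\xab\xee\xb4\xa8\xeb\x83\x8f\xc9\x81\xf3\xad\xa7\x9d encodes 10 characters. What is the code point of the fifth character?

U+B2D8F

Offset 0: leading byte 0xD7 = 11010111 → 2-byte char #1 = D7 93.
Offset 2: leading byte 0xE4 = 11100100 → 3-byte char #2 = E4 BD 94.
Offset 5: leading byte 0xCE = 11001110 → 2-byte char #3 = CE AF.
Offset 7: leading byte 0xC6 = 11000110 → 2-byte char #4 = C6 80.
Offset 9: leading byte 0xF2 = 11110010 → 4-byte char #5 = F2 B2 B6 8F.
Leading byte 0xF2 = 11110010 matches 11110xxx → 4-byte sequence.
Byte 1: 0xF2 = 11110010, payload 010 (3 bits).
Byte 2: 0xB2 = 10110010 (10xxxxxx ✓), payload 110010.
Byte 3: 0xB6 = 10110110 (10xxxxxx ✓), payload 110110.
Byte 4: 0x8F = 10001111 (10xxxxxx ✓), payload 001111.
Concatenate: 010110010110110001111 = 0xB2D8F (21 bits → U+B2D8F).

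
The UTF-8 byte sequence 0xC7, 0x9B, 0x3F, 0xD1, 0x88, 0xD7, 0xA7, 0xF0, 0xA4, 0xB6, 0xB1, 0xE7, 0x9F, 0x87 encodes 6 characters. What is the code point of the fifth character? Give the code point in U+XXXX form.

Offset 0: leading byte 0xC7 = 11000111 → 2-byte char #1 = C7 9B.
Offset 2: leading byte 0x3F = 00111111 → 1-byte char #2 = 3F.
Offset 3: leading byte 0xD1 = 11010001 → 2-byte char #3 = D1 88.
Offset 5: leading byte 0xD7 = 11010111 → 2-byte char #4 = D7 A7.
Offset 7: leading byte 0xF0 = 11110000 → 4-byte char #5 = F0 A4 B6 B1.
Leading byte 0xF0 = 11110000 matches 11110xxx → 4-byte sequence.
Byte 1: 0xF0 = 11110000, payload 000 (3 bits).
Byte 2: 0xA4 = 10100100 (10xxxxxx ✓), payload 100100.
Byte 3: 0xB6 = 10110110 (10xxxxxx ✓), payload 110110.
Byte 4: 0xB1 = 10110001 (10xxxxxx ✓), payload 110001.
Concatenate: 000100100110110110001 = 0x24DB1 (21 bits → U+24DB1).

U+24DB1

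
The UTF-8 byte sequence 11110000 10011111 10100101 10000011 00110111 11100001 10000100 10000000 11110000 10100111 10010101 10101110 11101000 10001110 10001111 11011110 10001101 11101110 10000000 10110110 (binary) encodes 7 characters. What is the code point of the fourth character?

U+2756E

Offset 0: leading byte 0xF0 = 11110000 → 4-byte char #1 = F0 9F A5 83.
Offset 4: leading byte 0x37 = 00110111 → 1-byte char #2 = 37.
Offset 5: leading byte 0xE1 = 11100001 → 3-byte char #3 = E1 84 80.
Offset 8: leading byte 0xF0 = 11110000 → 4-byte char #4 = F0 A7 95 AE.
Leading byte 0xF0 = 11110000 matches 11110xxx → 4-byte sequence.
Byte 1: 0xF0 = 11110000, payload 000 (3 bits).
Byte 2: 0xA7 = 10100111 (10xxxxxx ✓), payload 100111.
Byte 3: 0x95 = 10010101 (10xxxxxx ✓), payload 010101.
Byte 4: 0xAE = 10101110 (10xxxxxx ✓), payload 101110.
Concatenate: 000100111010101101110 = 0x2756E (21 bits → U+2756E).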